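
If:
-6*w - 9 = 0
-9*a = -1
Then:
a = 1/9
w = -3/2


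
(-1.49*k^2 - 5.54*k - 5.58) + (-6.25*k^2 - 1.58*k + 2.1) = -7.74*k^2 - 7.12*k - 3.48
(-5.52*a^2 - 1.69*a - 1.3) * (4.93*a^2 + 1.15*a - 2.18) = -27.2136*a^4 - 14.6797*a^3 + 3.6811*a^2 + 2.1892*a + 2.834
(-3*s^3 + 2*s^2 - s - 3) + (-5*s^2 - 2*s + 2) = -3*s^3 - 3*s^2 - 3*s - 1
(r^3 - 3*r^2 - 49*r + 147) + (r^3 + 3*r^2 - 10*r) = 2*r^3 - 59*r + 147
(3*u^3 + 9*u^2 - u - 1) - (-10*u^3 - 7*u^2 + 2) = 13*u^3 + 16*u^2 - u - 3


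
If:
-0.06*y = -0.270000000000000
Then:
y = 4.50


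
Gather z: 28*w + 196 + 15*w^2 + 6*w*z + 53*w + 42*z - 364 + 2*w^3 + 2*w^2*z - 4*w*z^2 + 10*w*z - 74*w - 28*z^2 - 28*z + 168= 2*w^3 + 15*w^2 + 7*w + z^2*(-4*w - 28) + z*(2*w^2 + 16*w + 14)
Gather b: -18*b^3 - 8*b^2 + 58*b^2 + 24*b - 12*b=-18*b^3 + 50*b^2 + 12*b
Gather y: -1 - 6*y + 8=7 - 6*y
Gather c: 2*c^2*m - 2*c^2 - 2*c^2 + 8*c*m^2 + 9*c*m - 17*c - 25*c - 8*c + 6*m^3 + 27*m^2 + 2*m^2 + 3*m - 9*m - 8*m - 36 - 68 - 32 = c^2*(2*m - 4) + c*(8*m^2 + 9*m - 50) + 6*m^3 + 29*m^2 - 14*m - 136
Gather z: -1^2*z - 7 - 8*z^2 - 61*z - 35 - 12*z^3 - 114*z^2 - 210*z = -12*z^3 - 122*z^2 - 272*z - 42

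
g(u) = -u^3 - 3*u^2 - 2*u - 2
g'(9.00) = -299.00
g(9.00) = -992.00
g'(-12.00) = -362.00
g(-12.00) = 1318.00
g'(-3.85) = -23.37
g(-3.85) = 18.30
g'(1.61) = -19.44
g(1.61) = -17.17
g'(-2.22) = -3.47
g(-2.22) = -1.40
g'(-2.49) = -5.66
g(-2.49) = -0.18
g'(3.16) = -50.92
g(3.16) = -69.83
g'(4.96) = -105.56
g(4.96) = -207.75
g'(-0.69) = 0.71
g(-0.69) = -1.72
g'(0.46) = -5.39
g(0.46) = -3.65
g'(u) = -3*u^2 - 6*u - 2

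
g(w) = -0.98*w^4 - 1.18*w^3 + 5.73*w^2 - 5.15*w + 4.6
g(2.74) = -46.00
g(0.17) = 3.88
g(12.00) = -21592.40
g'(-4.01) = 144.74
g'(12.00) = -7151.15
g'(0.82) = -0.29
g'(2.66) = -73.49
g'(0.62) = -0.34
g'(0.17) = -3.32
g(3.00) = -70.52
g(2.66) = -39.83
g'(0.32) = -1.97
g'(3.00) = -108.47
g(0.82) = 3.14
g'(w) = -3.92*w^3 - 3.54*w^2 + 11.46*w - 5.15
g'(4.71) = -439.29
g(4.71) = -498.13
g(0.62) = 3.18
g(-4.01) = -59.92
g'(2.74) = -80.96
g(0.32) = 3.49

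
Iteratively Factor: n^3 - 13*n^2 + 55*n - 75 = (n - 5)*(n^2 - 8*n + 15) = (n - 5)*(n - 3)*(n - 5)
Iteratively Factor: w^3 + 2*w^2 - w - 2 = (w + 1)*(w^2 + w - 2) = (w + 1)*(w + 2)*(w - 1)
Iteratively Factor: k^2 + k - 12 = (k - 3)*(k + 4)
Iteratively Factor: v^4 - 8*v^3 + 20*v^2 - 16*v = (v - 4)*(v^3 - 4*v^2 + 4*v) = (v - 4)*(v - 2)*(v^2 - 2*v) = (v - 4)*(v - 2)^2*(v)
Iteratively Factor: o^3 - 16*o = (o)*(o^2 - 16) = o*(o - 4)*(o + 4)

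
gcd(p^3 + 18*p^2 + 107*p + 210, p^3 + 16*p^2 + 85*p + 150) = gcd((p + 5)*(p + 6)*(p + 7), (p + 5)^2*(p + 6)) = p^2 + 11*p + 30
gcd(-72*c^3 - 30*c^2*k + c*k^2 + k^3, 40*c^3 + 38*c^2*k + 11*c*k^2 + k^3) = 4*c + k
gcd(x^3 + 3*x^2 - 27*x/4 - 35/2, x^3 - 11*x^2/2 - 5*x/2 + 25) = x^2 - x/2 - 5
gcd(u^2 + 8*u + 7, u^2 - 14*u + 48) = 1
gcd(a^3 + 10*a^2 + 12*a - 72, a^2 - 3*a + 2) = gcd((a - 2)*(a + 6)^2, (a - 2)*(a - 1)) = a - 2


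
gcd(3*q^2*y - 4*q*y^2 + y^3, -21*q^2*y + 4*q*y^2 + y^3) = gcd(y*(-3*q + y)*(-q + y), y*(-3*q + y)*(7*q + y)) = -3*q*y + y^2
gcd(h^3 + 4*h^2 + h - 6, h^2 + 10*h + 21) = h + 3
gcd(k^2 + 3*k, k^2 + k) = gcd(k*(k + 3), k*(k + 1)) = k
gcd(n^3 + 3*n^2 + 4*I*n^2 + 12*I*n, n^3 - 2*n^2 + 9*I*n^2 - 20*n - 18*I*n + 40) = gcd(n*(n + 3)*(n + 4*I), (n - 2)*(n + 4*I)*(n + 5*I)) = n + 4*I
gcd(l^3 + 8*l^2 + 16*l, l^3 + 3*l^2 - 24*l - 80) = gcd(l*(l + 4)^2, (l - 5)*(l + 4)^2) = l^2 + 8*l + 16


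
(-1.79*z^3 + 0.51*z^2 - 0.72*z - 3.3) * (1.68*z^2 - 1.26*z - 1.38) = -3.0072*z^5 + 3.1122*z^4 + 0.618*z^3 - 5.3406*z^2 + 5.1516*z + 4.554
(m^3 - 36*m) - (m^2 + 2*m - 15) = m^3 - m^2 - 38*m + 15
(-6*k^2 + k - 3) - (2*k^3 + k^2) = -2*k^3 - 7*k^2 + k - 3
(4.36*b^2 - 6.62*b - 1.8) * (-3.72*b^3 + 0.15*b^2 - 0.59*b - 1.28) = -16.2192*b^5 + 25.2804*b^4 + 3.1306*b^3 - 1.945*b^2 + 9.5356*b + 2.304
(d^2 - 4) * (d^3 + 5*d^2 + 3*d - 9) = d^5 + 5*d^4 - d^3 - 29*d^2 - 12*d + 36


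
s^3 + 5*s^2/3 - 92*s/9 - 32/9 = (s - 8/3)*(s + 1/3)*(s + 4)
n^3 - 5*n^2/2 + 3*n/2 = n*(n - 3/2)*(n - 1)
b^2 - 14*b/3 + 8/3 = (b - 4)*(b - 2/3)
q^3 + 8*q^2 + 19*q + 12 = (q + 1)*(q + 3)*(q + 4)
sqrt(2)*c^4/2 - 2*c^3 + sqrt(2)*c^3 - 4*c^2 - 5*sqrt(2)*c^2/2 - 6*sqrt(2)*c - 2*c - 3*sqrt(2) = (c + 1)^2*(c - 3*sqrt(2))*(sqrt(2)*c/2 + 1)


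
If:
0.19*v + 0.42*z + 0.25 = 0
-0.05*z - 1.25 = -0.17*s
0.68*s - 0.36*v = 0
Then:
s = 5.74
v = 10.84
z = -5.50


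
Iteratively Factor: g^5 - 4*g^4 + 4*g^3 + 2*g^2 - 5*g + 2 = (g - 1)*(g^4 - 3*g^3 + g^2 + 3*g - 2) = (g - 1)^2*(g^3 - 2*g^2 - g + 2) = (g - 1)^2*(g + 1)*(g^2 - 3*g + 2) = (g - 2)*(g - 1)^2*(g + 1)*(g - 1)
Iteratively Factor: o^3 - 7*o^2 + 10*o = (o - 5)*(o^2 - 2*o) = o*(o - 5)*(o - 2)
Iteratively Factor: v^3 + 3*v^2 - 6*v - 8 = (v + 1)*(v^2 + 2*v - 8) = (v + 1)*(v + 4)*(v - 2)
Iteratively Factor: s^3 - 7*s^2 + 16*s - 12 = (s - 2)*(s^2 - 5*s + 6) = (s - 3)*(s - 2)*(s - 2)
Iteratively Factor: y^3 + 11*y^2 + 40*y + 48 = (y + 4)*(y^2 + 7*y + 12) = (y + 4)^2*(y + 3)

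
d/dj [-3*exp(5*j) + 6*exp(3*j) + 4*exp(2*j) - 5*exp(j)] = (-15*exp(4*j) + 18*exp(2*j) + 8*exp(j) - 5)*exp(j)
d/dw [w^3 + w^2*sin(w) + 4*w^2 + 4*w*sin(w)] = w^2*cos(w) + 3*w^2 + 2*w*sin(w) + 4*w*cos(w) + 8*w + 4*sin(w)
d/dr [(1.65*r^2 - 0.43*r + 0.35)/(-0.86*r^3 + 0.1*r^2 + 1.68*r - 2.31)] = (1.419*r^4 - 0.7396*r^3 + 3.718*r^2 - 7.693*r + 0.4053)/(0.7396*r^6 - 0.172*r^5 - 2.8796*r^4 + 4.3092*r^3 + 2.3604*r^2 - 7.7616*r + 5.3361)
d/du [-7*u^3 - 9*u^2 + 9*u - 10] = -21*u^2 - 18*u + 9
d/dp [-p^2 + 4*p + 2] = 4 - 2*p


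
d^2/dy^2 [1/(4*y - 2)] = 4/(2*y - 1)^3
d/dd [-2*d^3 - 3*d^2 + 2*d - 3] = -6*d^2 - 6*d + 2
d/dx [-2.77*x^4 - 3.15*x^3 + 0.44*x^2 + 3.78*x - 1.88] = -11.08*x^3 - 9.45*x^2 + 0.88*x + 3.78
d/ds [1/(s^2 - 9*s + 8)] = (9 - 2*s)/(s^2 - 9*s + 8)^2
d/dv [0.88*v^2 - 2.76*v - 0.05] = 1.76*v - 2.76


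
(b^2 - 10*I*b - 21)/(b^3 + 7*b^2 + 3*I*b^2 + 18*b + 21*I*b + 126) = (b - 7*I)/(b^2 + b*(7 + 6*I) + 42*I)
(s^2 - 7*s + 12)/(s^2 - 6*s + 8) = (s - 3)/(s - 2)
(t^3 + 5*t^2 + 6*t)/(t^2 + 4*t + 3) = t*(t + 2)/(t + 1)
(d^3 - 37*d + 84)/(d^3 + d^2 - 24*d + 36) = (d^2 + 3*d - 28)/(d^2 + 4*d - 12)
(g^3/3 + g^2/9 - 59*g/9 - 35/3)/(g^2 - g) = (3*g^3 + g^2 - 59*g - 105)/(9*g*(g - 1))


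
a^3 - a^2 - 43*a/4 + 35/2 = (a - 5/2)*(a - 2)*(a + 7/2)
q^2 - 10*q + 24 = (q - 6)*(q - 4)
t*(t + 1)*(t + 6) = t^3 + 7*t^2 + 6*t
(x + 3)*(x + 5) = x^2 + 8*x + 15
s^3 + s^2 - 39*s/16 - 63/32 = (s - 3/2)*(s + 3/4)*(s + 7/4)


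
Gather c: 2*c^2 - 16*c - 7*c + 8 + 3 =2*c^2 - 23*c + 11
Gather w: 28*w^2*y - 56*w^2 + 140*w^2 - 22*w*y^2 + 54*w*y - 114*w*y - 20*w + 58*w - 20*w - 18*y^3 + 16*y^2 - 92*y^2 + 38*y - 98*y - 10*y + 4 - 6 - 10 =w^2*(28*y + 84) + w*(-22*y^2 - 60*y + 18) - 18*y^3 - 76*y^2 - 70*y - 12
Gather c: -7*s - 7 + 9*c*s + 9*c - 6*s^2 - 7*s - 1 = c*(9*s + 9) - 6*s^2 - 14*s - 8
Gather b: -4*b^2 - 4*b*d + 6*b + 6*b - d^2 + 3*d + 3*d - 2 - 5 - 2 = -4*b^2 + b*(12 - 4*d) - d^2 + 6*d - 9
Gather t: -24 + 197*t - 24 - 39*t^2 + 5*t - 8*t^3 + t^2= -8*t^3 - 38*t^2 + 202*t - 48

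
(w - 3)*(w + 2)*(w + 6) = w^3 + 5*w^2 - 12*w - 36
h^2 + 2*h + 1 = (h + 1)^2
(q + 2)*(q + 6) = q^2 + 8*q + 12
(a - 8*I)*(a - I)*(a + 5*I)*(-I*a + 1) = -I*a^4 - 3*a^3 - 41*I*a^2 - 3*a - 40*I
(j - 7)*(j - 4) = j^2 - 11*j + 28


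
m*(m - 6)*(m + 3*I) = m^3 - 6*m^2 + 3*I*m^2 - 18*I*m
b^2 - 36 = (b - 6)*(b + 6)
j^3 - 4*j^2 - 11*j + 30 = (j - 5)*(j - 2)*(j + 3)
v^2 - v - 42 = (v - 7)*(v + 6)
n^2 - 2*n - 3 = (n - 3)*(n + 1)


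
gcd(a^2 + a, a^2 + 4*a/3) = a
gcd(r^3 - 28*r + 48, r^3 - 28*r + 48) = r^3 - 28*r + 48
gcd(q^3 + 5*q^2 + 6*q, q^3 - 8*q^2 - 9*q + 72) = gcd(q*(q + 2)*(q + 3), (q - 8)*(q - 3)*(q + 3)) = q + 3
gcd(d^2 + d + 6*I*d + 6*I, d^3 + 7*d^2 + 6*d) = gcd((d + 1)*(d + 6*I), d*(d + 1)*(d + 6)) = d + 1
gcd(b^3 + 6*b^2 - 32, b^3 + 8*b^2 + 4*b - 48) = b^2 + 2*b - 8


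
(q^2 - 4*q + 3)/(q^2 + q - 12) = (q - 1)/(q + 4)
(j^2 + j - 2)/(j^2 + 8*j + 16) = (j^2 + j - 2)/(j^2 + 8*j + 16)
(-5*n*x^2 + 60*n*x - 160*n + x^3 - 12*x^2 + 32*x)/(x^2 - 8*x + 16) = (-5*n*x + 40*n + x^2 - 8*x)/(x - 4)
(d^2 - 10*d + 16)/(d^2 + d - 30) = (d^2 - 10*d + 16)/(d^2 + d - 30)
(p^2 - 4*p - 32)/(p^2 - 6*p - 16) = (p + 4)/(p + 2)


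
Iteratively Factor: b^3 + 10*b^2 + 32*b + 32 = (b + 4)*(b^2 + 6*b + 8) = (b + 2)*(b + 4)*(b + 4)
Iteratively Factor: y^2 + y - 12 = (y - 3)*(y + 4)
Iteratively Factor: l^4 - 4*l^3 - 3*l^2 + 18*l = (l)*(l^3 - 4*l^2 - 3*l + 18) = l*(l - 3)*(l^2 - l - 6) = l*(l - 3)^2*(l + 2)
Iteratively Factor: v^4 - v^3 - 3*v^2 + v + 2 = (v + 1)*(v^3 - 2*v^2 - v + 2) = (v - 1)*(v + 1)*(v^2 - v - 2) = (v - 1)*(v + 1)^2*(v - 2)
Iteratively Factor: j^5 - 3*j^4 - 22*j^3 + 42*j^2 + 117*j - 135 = (j + 3)*(j^4 - 6*j^3 - 4*j^2 + 54*j - 45) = (j + 3)^2*(j^3 - 9*j^2 + 23*j - 15) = (j - 5)*(j + 3)^2*(j^2 - 4*j + 3) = (j - 5)*(j - 3)*(j + 3)^2*(j - 1)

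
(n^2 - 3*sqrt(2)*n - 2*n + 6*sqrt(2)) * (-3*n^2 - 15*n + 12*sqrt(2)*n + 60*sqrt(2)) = -3*n^4 - 9*n^3 + 21*sqrt(2)*n^3 - 42*n^2 + 63*sqrt(2)*n^2 - 210*sqrt(2)*n - 216*n + 720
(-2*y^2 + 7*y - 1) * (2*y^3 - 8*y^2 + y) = -4*y^5 + 30*y^4 - 60*y^3 + 15*y^2 - y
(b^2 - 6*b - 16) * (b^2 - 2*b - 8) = b^4 - 8*b^3 - 12*b^2 + 80*b + 128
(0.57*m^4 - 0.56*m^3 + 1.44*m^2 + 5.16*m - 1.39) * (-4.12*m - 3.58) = -2.3484*m^5 + 0.2666*m^4 - 3.928*m^3 - 26.4144*m^2 - 12.746*m + 4.9762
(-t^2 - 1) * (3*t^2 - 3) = 3 - 3*t^4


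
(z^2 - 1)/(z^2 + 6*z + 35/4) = 4*(z^2 - 1)/(4*z^2 + 24*z + 35)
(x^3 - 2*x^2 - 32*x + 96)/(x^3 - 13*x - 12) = (x^2 + 2*x - 24)/(x^2 + 4*x + 3)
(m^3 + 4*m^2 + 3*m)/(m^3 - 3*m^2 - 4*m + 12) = m*(m^2 + 4*m + 3)/(m^3 - 3*m^2 - 4*m + 12)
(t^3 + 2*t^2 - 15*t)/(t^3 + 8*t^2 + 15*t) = (t - 3)/(t + 3)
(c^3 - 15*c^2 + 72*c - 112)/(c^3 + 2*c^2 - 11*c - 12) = (c^3 - 15*c^2 + 72*c - 112)/(c^3 + 2*c^2 - 11*c - 12)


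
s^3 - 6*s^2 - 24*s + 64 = (s - 8)*(s - 2)*(s + 4)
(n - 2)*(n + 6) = n^2 + 4*n - 12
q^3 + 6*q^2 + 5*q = q*(q + 1)*(q + 5)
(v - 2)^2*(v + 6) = v^3 + 2*v^2 - 20*v + 24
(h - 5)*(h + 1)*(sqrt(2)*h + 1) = sqrt(2)*h^3 - 4*sqrt(2)*h^2 + h^2 - 5*sqrt(2)*h - 4*h - 5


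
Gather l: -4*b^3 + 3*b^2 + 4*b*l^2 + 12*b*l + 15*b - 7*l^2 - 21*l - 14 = -4*b^3 + 3*b^2 + 15*b + l^2*(4*b - 7) + l*(12*b - 21) - 14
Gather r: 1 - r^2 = 1 - r^2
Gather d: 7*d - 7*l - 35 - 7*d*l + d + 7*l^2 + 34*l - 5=d*(8 - 7*l) + 7*l^2 + 27*l - 40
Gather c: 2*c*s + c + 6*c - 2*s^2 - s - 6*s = c*(2*s + 7) - 2*s^2 - 7*s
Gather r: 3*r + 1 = 3*r + 1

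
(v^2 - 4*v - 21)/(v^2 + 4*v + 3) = (v - 7)/(v + 1)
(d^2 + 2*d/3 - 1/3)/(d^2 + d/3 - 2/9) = 3*(d + 1)/(3*d + 2)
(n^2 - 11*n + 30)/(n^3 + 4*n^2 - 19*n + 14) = (n^2 - 11*n + 30)/(n^3 + 4*n^2 - 19*n + 14)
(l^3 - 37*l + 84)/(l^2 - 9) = (l^2 + 3*l - 28)/(l + 3)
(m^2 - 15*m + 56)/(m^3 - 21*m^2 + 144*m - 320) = (m - 7)/(m^2 - 13*m + 40)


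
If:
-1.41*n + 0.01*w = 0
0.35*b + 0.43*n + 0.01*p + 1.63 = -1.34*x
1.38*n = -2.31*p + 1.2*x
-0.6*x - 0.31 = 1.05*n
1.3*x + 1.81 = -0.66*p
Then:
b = -1.05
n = 0.29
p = -0.71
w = 41.45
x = -1.03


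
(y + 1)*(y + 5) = y^2 + 6*y + 5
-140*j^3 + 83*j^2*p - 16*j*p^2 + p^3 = (-7*j + p)*(-5*j + p)*(-4*j + p)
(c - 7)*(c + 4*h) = c^2 + 4*c*h - 7*c - 28*h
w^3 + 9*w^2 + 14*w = w*(w + 2)*(w + 7)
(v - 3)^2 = v^2 - 6*v + 9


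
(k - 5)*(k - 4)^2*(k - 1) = k^4 - 14*k^3 + 69*k^2 - 136*k + 80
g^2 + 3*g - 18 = (g - 3)*(g + 6)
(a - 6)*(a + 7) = a^2 + a - 42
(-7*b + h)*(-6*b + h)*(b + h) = 42*b^3 + 29*b^2*h - 12*b*h^2 + h^3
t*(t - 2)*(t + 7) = t^3 + 5*t^2 - 14*t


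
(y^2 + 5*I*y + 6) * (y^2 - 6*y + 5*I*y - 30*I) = y^4 - 6*y^3 + 10*I*y^3 - 19*y^2 - 60*I*y^2 + 114*y + 30*I*y - 180*I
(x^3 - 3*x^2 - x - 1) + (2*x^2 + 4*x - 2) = x^3 - x^2 + 3*x - 3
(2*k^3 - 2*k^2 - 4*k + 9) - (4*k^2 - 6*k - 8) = 2*k^3 - 6*k^2 + 2*k + 17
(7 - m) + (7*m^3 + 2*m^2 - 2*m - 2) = 7*m^3 + 2*m^2 - 3*m + 5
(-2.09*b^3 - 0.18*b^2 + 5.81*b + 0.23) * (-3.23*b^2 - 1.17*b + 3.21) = 6.7507*b^5 + 3.0267*b^4 - 25.2646*b^3 - 8.1184*b^2 + 18.381*b + 0.7383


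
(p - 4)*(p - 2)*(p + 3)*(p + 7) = p^4 + 4*p^3 - 31*p^2 - 46*p + 168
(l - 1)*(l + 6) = l^2 + 5*l - 6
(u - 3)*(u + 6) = u^2 + 3*u - 18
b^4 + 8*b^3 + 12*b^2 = b^2*(b + 2)*(b + 6)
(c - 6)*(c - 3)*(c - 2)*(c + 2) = c^4 - 9*c^3 + 14*c^2 + 36*c - 72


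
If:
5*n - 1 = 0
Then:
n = 1/5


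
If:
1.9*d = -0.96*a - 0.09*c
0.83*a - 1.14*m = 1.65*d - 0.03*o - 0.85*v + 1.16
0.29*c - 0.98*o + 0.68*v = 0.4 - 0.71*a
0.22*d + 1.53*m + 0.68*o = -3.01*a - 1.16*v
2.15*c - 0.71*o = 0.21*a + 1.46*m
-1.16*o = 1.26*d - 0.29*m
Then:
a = 0.10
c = -0.38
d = -0.03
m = -0.53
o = -0.10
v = 0.51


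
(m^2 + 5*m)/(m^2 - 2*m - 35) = m/(m - 7)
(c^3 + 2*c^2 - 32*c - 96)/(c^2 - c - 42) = (-c^3 - 2*c^2 + 32*c + 96)/(-c^2 + c + 42)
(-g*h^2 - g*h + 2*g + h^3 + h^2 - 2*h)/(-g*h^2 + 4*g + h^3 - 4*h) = (h - 1)/(h - 2)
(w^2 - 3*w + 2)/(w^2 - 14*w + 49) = (w^2 - 3*w + 2)/(w^2 - 14*w + 49)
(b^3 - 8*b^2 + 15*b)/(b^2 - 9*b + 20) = b*(b - 3)/(b - 4)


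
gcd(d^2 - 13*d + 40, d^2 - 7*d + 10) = d - 5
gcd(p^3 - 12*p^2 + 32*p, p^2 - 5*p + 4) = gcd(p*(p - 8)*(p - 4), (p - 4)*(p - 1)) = p - 4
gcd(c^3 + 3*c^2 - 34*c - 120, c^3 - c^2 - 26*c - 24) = c^2 - 2*c - 24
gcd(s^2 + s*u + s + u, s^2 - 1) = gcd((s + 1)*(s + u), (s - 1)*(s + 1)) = s + 1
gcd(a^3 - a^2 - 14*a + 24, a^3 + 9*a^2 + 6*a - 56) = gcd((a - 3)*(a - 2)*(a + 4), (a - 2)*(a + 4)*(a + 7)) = a^2 + 2*a - 8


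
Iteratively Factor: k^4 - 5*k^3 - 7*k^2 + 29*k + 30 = (k + 2)*(k^3 - 7*k^2 + 7*k + 15) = (k - 5)*(k + 2)*(k^2 - 2*k - 3) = (k - 5)*(k + 1)*(k + 2)*(k - 3)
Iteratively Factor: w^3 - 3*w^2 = (w - 3)*(w^2) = w*(w - 3)*(w)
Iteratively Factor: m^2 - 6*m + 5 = (m - 5)*(m - 1)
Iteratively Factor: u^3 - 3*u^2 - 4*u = (u + 1)*(u^2 - 4*u) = (u - 4)*(u + 1)*(u)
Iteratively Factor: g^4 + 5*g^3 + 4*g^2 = (g)*(g^3 + 5*g^2 + 4*g) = g^2*(g^2 + 5*g + 4) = g^2*(g + 4)*(g + 1)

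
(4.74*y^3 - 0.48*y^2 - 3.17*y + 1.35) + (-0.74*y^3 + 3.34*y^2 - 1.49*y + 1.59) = 4.0*y^3 + 2.86*y^2 - 4.66*y + 2.94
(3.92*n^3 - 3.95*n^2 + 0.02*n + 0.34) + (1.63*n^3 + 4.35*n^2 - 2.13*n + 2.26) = 5.55*n^3 + 0.399999999999999*n^2 - 2.11*n + 2.6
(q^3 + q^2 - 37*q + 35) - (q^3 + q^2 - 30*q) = 35 - 7*q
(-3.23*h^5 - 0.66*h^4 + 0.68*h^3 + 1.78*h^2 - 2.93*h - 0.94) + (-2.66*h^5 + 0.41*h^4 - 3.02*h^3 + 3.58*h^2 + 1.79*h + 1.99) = -5.89*h^5 - 0.25*h^4 - 2.34*h^3 + 5.36*h^2 - 1.14*h + 1.05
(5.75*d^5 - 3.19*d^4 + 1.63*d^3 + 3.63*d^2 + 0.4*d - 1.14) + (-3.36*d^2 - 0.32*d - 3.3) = 5.75*d^5 - 3.19*d^4 + 1.63*d^3 + 0.27*d^2 + 0.08*d - 4.44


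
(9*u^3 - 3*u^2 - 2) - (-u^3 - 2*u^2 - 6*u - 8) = 10*u^3 - u^2 + 6*u + 6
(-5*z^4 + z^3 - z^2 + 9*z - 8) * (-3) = 15*z^4 - 3*z^3 + 3*z^2 - 27*z + 24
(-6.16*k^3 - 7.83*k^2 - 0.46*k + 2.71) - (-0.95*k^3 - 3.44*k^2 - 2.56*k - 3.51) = -5.21*k^3 - 4.39*k^2 + 2.1*k + 6.22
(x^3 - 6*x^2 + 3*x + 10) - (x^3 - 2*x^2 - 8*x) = -4*x^2 + 11*x + 10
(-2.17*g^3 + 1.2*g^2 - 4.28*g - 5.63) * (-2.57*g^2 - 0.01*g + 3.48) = 5.5769*g^5 - 3.0623*g^4 + 3.436*g^3 + 18.6879*g^2 - 14.8381*g - 19.5924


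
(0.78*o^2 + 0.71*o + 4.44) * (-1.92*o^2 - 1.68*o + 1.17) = -1.4976*o^4 - 2.6736*o^3 - 8.805*o^2 - 6.6285*o + 5.1948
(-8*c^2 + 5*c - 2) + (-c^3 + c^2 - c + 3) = -c^3 - 7*c^2 + 4*c + 1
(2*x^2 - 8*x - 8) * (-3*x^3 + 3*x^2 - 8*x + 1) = -6*x^5 + 30*x^4 - 16*x^3 + 42*x^2 + 56*x - 8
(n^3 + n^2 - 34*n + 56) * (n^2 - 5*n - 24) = n^5 - 4*n^4 - 63*n^3 + 202*n^2 + 536*n - 1344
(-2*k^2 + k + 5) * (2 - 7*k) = 14*k^3 - 11*k^2 - 33*k + 10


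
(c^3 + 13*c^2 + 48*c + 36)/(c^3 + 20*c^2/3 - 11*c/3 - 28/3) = 3*(c^2 + 12*c + 36)/(3*c^2 + 17*c - 28)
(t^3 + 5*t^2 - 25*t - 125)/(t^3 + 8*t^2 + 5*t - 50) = (t - 5)/(t - 2)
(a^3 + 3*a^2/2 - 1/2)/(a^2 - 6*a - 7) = (2*a^2 + a - 1)/(2*(a - 7))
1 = 1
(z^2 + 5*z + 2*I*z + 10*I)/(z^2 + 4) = (z + 5)/(z - 2*I)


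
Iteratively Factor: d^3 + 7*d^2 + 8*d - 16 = (d + 4)*(d^2 + 3*d - 4) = (d + 4)^2*(d - 1)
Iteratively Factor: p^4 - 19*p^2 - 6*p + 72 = (p + 3)*(p^3 - 3*p^2 - 10*p + 24) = (p + 3)^2*(p^2 - 6*p + 8) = (p - 4)*(p + 3)^2*(p - 2)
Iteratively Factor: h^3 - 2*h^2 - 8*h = (h + 2)*(h^2 - 4*h) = (h - 4)*(h + 2)*(h)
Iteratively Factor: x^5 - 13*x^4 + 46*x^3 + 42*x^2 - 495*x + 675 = (x - 3)*(x^4 - 10*x^3 + 16*x^2 + 90*x - 225) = (x - 3)*(x + 3)*(x^3 - 13*x^2 + 55*x - 75) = (x - 5)*(x - 3)*(x + 3)*(x^2 - 8*x + 15) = (x - 5)^2*(x - 3)*(x + 3)*(x - 3)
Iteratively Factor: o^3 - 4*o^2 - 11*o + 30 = (o + 3)*(o^2 - 7*o + 10) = (o - 5)*(o + 3)*(o - 2)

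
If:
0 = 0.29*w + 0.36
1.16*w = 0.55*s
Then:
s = -2.62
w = -1.24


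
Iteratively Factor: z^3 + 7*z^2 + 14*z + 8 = (z + 1)*(z^2 + 6*z + 8) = (z + 1)*(z + 2)*(z + 4)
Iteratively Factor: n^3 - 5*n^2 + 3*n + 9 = (n - 3)*(n^2 - 2*n - 3) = (n - 3)*(n + 1)*(n - 3)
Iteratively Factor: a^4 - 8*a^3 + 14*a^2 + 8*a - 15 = (a + 1)*(a^3 - 9*a^2 + 23*a - 15) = (a - 5)*(a + 1)*(a^2 - 4*a + 3) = (a - 5)*(a - 3)*(a + 1)*(a - 1)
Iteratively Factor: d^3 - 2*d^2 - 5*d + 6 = (d + 2)*(d^2 - 4*d + 3) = (d - 3)*(d + 2)*(d - 1)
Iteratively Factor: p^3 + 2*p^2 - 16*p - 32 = (p + 4)*(p^2 - 2*p - 8) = (p + 2)*(p + 4)*(p - 4)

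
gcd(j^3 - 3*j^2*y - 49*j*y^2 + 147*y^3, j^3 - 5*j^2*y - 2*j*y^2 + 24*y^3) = -j + 3*y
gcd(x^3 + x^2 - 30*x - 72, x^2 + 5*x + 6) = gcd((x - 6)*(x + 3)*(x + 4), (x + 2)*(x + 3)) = x + 3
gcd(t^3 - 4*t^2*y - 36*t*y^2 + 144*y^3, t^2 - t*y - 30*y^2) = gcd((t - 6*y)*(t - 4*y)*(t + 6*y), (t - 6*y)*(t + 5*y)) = -t + 6*y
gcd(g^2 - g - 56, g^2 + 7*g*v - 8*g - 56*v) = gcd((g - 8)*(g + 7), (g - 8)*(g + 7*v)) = g - 8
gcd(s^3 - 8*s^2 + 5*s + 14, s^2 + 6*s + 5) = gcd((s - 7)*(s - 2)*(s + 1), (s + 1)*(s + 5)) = s + 1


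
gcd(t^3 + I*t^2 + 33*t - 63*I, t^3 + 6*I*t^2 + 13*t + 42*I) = t^2 + 4*I*t + 21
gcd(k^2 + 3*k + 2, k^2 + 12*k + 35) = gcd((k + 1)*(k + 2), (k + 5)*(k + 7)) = 1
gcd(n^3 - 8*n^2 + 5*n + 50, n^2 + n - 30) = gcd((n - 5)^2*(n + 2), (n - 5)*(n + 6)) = n - 5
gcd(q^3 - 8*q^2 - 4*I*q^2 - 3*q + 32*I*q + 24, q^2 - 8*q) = q - 8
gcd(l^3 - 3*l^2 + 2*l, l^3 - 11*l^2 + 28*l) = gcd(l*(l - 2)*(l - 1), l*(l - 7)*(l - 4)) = l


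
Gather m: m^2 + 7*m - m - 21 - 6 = m^2 + 6*m - 27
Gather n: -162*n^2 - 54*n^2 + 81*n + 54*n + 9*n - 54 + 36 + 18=-216*n^2 + 144*n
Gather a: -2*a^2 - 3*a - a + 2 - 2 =-2*a^2 - 4*a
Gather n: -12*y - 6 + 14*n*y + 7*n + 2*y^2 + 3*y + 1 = n*(14*y + 7) + 2*y^2 - 9*y - 5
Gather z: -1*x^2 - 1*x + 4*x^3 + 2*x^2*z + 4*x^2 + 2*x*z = 4*x^3 + 3*x^2 - x + z*(2*x^2 + 2*x)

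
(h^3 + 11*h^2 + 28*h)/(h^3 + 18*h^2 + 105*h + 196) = h/(h + 7)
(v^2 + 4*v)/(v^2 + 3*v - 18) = v*(v + 4)/(v^2 + 3*v - 18)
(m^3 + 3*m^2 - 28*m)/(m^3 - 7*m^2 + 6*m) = (m^2 + 3*m - 28)/(m^2 - 7*m + 6)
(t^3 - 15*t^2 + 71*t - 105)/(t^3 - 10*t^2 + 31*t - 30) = (t - 7)/(t - 2)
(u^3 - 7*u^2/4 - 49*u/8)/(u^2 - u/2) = (8*u^2 - 14*u - 49)/(4*(2*u - 1))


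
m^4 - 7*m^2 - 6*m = m*(m - 3)*(m + 1)*(m + 2)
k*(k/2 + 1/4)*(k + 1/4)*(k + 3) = k^4/2 + 15*k^3/8 + 19*k^2/16 + 3*k/16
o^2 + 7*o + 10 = (o + 2)*(o + 5)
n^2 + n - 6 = (n - 2)*(n + 3)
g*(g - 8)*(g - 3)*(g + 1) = g^4 - 10*g^3 + 13*g^2 + 24*g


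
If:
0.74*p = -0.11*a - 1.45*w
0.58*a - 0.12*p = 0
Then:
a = -0.393309222423146*w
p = -1.90099457504521*w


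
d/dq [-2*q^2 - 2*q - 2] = -4*q - 2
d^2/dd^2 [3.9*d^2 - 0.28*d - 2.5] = 7.80000000000000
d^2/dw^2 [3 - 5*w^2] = -10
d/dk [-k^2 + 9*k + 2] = 9 - 2*k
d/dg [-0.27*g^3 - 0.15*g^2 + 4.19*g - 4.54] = -0.81*g^2 - 0.3*g + 4.19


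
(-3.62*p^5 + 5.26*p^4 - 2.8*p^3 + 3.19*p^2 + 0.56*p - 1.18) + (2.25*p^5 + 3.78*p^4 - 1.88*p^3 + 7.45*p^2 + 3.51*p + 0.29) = -1.37*p^5 + 9.04*p^4 - 4.68*p^3 + 10.64*p^2 + 4.07*p - 0.89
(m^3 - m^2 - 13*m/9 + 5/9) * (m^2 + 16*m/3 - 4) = m^5 + 13*m^4/3 - 97*m^3/9 - 85*m^2/27 + 236*m/27 - 20/9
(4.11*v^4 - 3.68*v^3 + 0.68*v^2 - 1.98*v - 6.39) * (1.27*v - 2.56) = 5.2197*v^5 - 15.1952*v^4 + 10.2844*v^3 - 4.2554*v^2 - 3.0465*v + 16.3584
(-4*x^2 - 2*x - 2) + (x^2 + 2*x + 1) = -3*x^2 - 1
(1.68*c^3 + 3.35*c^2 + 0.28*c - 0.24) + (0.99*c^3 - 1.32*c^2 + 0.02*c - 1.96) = 2.67*c^3 + 2.03*c^2 + 0.3*c - 2.2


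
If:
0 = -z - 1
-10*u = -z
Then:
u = -1/10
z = -1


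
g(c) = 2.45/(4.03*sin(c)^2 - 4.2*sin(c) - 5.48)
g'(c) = 2.45*(-8.06*sin(c)*cos(c) + 4.2*cos(c))/(4.03*sin(c)^2 - 4.2*sin(c) - 5.48)^2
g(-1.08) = 1.80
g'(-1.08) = 7.07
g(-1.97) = 1.35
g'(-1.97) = -3.38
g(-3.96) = -0.38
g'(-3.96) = 0.07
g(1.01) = -0.40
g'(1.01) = -0.09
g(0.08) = -0.42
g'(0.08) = 0.26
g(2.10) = -0.40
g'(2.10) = 0.09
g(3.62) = -0.91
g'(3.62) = -2.37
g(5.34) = 4.38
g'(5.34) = 49.20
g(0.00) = -0.45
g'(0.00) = 0.34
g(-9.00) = -0.80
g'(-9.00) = -1.79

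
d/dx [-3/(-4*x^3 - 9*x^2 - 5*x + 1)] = 3*(-12*x^2 - 18*x - 5)/(4*x^3 + 9*x^2 + 5*x - 1)^2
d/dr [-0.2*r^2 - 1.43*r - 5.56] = -0.4*r - 1.43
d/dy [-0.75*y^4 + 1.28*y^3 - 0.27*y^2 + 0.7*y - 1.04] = -3.0*y^3 + 3.84*y^2 - 0.54*y + 0.7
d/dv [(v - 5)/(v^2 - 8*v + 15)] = -1/(v^2 - 6*v + 9)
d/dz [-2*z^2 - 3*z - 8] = -4*z - 3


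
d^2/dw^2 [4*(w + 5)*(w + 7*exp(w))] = 28*w*exp(w) + 196*exp(w) + 8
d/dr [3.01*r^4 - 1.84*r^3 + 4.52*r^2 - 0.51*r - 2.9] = 12.04*r^3 - 5.52*r^2 + 9.04*r - 0.51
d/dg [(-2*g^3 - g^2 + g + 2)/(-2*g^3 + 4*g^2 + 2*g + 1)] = (-10*g^4 - 4*g^3 - 18*g - 3)/(4*g^6 - 16*g^5 + 8*g^4 + 12*g^3 + 12*g^2 + 4*g + 1)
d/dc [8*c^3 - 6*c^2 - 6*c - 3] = 24*c^2 - 12*c - 6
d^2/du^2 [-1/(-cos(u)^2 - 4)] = 2*(-2*sin(u)^4 - 7*sin(u)^2 + 5)/(cos(u)^2 + 4)^3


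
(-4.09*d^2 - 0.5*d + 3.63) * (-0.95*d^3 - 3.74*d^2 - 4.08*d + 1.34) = 3.8855*d^5 + 15.7716*d^4 + 15.1087*d^3 - 17.0168*d^2 - 15.4804*d + 4.8642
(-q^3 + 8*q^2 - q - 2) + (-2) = -q^3 + 8*q^2 - q - 4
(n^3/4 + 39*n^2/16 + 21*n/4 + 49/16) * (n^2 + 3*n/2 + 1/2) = n^5/4 + 45*n^4/16 + 289*n^3/32 + 389*n^2/32 + 231*n/32 + 49/32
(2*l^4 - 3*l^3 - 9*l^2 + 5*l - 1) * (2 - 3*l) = -6*l^5 + 13*l^4 + 21*l^3 - 33*l^2 + 13*l - 2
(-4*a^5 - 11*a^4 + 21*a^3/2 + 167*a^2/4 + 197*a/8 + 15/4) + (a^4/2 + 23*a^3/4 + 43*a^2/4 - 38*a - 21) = -4*a^5 - 21*a^4/2 + 65*a^3/4 + 105*a^2/2 - 107*a/8 - 69/4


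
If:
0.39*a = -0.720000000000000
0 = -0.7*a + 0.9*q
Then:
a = -1.85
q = -1.44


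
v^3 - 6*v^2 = v^2*(v - 6)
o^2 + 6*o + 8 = (o + 2)*(o + 4)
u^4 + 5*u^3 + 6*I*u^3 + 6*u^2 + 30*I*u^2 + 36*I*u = u*(u + 2)*(u + 3)*(u + 6*I)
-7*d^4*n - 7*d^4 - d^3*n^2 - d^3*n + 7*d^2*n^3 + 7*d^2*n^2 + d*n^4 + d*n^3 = (-d + n)*(d + n)*(7*d + n)*(d*n + d)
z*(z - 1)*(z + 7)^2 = z^4 + 13*z^3 + 35*z^2 - 49*z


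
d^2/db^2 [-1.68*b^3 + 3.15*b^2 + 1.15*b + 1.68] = 6.3 - 10.08*b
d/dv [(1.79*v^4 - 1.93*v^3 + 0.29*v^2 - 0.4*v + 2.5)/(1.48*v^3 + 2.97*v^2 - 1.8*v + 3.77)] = (2.6492*v^6 + 10.6326*v^5 - 15.8273*v^4 + 35.1252*v^3 - 32.2623*v^2 - 12.6634*v + 2.992)/(2.1904*v^6 + 8.7912*v^5 + 3.4929*v^4 + 0.4672*v^3 + 25.6338*v^2 - 13.572*v + 14.2129)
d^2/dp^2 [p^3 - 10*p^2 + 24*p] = 6*p - 20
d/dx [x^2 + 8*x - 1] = 2*x + 8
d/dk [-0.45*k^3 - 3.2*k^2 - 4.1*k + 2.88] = -1.35*k^2 - 6.4*k - 4.1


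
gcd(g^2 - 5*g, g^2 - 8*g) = g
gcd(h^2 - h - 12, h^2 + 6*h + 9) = h + 3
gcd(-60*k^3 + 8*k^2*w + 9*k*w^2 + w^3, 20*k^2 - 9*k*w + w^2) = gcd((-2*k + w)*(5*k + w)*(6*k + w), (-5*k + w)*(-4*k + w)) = 1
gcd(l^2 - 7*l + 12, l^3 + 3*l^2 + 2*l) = 1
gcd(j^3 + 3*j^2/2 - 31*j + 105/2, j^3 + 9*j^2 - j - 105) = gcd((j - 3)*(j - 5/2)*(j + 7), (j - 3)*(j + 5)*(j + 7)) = j^2 + 4*j - 21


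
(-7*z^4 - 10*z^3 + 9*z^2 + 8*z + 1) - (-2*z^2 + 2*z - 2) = -7*z^4 - 10*z^3 + 11*z^2 + 6*z + 3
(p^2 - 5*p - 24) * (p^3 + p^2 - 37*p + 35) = p^5 - 4*p^4 - 66*p^3 + 196*p^2 + 713*p - 840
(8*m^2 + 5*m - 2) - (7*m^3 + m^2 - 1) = -7*m^3 + 7*m^2 + 5*m - 1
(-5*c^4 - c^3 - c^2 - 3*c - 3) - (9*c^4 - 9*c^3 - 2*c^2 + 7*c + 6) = -14*c^4 + 8*c^3 + c^2 - 10*c - 9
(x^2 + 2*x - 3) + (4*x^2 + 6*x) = 5*x^2 + 8*x - 3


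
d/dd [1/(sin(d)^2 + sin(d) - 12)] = -(2*sin(d) + 1)*cos(d)/(sin(d)^2 + sin(d) - 12)^2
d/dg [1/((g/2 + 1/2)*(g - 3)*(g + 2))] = 2*(7 - 3*g^2)/(g^6 - 14*g^4 - 12*g^3 + 49*g^2 + 84*g + 36)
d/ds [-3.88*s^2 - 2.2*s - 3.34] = -7.76*s - 2.2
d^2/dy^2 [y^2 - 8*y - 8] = 2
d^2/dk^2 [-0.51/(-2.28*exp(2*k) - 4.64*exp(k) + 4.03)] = (0.51*(4.56*exp(k) + 4.64)*(9.12*exp(k) + 9.28)*exp(k) - (4.6512*exp(k) + 2.3664)*(2.28*exp(2*k) + 4.64*exp(k) - 4.03))*exp(k)/(2.28*exp(2*k) + 4.64*exp(k) - 4.03)^3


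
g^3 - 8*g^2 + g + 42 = (g - 7)*(g - 3)*(g + 2)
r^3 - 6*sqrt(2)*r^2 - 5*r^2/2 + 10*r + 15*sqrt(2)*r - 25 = (r - 5/2)*(r - 5*sqrt(2))*(r - sqrt(2))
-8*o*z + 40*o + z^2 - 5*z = (-8*o + z)*(z - 5)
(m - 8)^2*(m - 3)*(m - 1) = m^4 - 20*m^3 + 131*m^2 - 304*m + 192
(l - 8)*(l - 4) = l^2 - 12*l + 32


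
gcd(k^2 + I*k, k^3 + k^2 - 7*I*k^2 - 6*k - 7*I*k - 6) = 1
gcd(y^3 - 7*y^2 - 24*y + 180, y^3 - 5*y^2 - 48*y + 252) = y^2 - 12*y + 36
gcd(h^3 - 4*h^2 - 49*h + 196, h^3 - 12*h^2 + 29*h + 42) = h - 7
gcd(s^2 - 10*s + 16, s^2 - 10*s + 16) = s^2 - 10*s + 16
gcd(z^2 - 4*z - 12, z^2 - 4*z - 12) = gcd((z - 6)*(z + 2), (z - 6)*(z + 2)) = z^2 - 4*z - 12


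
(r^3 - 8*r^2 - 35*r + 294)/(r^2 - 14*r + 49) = r + 6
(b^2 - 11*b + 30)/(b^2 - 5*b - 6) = (b - 5)/(b + 1)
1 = 1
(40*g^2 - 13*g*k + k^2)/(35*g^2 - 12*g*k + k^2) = (8*g - k)/(7*g - k)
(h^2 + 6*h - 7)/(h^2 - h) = (h + 7)/h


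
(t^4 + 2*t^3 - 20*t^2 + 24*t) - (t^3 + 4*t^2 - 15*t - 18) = t^4 + t^3 - 24*t^2 + 39*t + 18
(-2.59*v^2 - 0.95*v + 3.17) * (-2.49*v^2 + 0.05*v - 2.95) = 6.4491*v^4 + 2.236*v^3 - 0.300300000000001*v^2 + 2.961*v - 9.3515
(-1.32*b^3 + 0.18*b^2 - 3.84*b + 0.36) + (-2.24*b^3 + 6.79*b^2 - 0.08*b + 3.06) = -3.56*b^3 + 6.97*b^2 - 3.92*b + 3.42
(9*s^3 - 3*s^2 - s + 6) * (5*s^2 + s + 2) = 45*s^5 - 6*s^4 + 10*s^3 + 23*s^2 + 4*s + 12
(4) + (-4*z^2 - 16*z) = -4*z^2 - 16*z + 4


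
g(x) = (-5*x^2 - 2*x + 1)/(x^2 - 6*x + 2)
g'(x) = (6 - 2*x)*(-5*x^2 - 2*x + 1)/(x^2 - 6*x + 2)^2 + (-10*x - 2)/(x^2 - 6*x + 2) = 2*(16*x^2 - 11*x + 1)/(x^4 - 12*x^3 + 40*x^2 - 24*x + 4)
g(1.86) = 3.51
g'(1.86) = 2.21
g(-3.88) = -1.65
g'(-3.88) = 0.35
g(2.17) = 4.26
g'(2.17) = 2.63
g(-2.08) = -0.88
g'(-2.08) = 0.53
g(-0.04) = 0.48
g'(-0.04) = 0.58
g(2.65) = 5.73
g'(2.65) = 3.56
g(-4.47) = -1.84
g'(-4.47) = 0.31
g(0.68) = 1.65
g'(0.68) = 0.70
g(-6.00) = -2.26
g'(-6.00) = 0.23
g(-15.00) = -3.45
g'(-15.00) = 0.07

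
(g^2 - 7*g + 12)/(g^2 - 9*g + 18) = (g - 4)/(g - 6)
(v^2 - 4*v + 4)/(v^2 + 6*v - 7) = (v^2 - 4*v + 4)/(v^2 + 6*v - 7)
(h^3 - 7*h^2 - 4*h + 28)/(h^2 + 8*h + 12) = (h^2 - 9*h + 14)/(h + 6)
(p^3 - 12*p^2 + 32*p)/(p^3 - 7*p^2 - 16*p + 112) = p*(p - 8)/(p^2 - 3*p - 28)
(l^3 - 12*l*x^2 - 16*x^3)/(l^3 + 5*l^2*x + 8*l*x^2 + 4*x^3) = (l - 4*x)/(l + x)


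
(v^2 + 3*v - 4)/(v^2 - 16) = (v - 1)/(v - 4)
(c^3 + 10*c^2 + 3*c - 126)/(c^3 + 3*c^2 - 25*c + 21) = (c + 6)/(c - 1)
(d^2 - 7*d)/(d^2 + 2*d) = (d - 7)/(d + 2)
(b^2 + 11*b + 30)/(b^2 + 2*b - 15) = (b + 6)/(b - 3)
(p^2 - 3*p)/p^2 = (p - 3)/p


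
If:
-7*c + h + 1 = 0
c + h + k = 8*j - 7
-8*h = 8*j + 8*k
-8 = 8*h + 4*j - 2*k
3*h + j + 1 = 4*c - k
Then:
No Solution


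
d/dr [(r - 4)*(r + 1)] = 2*r - 3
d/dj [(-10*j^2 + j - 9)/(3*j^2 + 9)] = (-j^2 - 42*j + 3)/(3*(j^4 + 6*j^2 + 9))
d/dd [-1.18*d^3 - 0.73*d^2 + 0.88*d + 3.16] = -3.54*d^2 - 1.46*d + 0.88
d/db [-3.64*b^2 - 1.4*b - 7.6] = -7.28*b - 1.4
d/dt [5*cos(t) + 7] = -5*sin(t)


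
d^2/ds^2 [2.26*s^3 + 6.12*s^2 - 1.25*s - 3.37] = 13.56*s + 12.24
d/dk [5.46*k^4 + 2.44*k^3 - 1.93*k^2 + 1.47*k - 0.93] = 21.84*k^3 + 7.32*k^2 - 3.86*k + 1.47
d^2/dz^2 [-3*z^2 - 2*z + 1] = -6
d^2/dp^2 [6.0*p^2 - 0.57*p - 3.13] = 12.0000000000000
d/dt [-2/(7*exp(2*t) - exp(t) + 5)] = (28*exp(t) - 2)*exp(t)/(7*exp(2*t) - exp(t) + 5)^2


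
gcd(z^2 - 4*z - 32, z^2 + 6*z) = 1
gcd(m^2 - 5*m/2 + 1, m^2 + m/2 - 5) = m - 2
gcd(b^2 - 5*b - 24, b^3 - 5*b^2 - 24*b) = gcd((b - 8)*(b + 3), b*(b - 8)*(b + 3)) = b^2 - 5*b - 24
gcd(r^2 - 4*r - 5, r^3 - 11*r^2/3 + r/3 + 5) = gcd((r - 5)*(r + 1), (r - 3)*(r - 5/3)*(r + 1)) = r + 1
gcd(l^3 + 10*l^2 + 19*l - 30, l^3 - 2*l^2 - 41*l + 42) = l^2 + 5*l - 6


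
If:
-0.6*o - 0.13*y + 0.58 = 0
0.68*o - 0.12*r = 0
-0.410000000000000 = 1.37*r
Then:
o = -0.05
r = -0.30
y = 4.71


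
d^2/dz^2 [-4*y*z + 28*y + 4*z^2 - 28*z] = 8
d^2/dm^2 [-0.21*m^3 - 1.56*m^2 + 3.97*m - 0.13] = -1.26*m - 3.12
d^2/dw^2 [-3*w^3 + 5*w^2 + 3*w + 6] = 10 - 18*w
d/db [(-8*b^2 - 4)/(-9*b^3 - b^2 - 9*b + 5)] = 4*(-18*b^4 - 9*b^2 - 22*b - 9)/(81*b^6 + 18*b^5 + 163*b^4 - 72*b^3 + 71*b^2 - 90*b + 25)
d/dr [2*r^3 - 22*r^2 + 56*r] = 6*r^2 - 44*r + 56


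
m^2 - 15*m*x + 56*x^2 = (m - 8*x)*(m - 7*x)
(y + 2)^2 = y^2 + 4*y + 4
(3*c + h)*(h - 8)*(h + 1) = 3*c*h^2 - 21*c*h - 24*c + h^3 - 7*h^2 - 8*h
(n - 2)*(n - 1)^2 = n^3 - 4*n^2 + 5*n - 2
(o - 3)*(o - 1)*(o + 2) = o^3 - 2*o^2 - 5*o + 6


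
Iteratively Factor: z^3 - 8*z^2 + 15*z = (z - 5)*(z^2 - 3*z) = (z - 5)*(z - 3)*(z)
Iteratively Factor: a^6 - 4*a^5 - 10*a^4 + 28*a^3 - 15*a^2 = (a + 3)*(a^5 - 7*a^4 + 11*a^3 - 5*a^2) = (a - 5)*(a + 3)*(a^4 - 2*a^3 + a^2) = a*(a - 5)*(a + 3)*(a^3 - 2*a^2 + a) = a^2*(a - 5)*(a + 3)*(a^2 - 2*a + 1) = a^2*(a - 5)*(a - 1)*(a + 3)*(a - 1)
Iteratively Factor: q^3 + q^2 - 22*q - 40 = (q - 5)*(q^2 + 6*q + 8) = (q - 5)*(q + 2)*(q + 4)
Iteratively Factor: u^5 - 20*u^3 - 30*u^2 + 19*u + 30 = (u - 5)*(u^4 + 5*u^3 + 5*u^2 - 5*u - 6) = (u - 5)*(u + 1)*(u^3 + 4*u^2 + u - 6) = (u - 5)*(u + 1)*(u + 2)*(u^2 + 2*u - 3) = (u - 5)*(u - 1)*(u + 1)*(u + 2)*(u + 3)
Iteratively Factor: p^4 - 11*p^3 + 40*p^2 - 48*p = (p - 4)*(p^3 - 7*p^2 + 12*p) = (p - 4)*(p - 3)*(p^2 - 4*p) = (p - 4)^2*(p - 3)*(p)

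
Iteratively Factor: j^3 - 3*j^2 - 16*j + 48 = (j - 4)*(j^2 + j - 12) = (j - 4)*(j - 3)*(j + 4)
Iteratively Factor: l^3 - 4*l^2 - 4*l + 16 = (l - 4)*(l^2 - 4) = (l - 4)*(l + 2)*(l - 2)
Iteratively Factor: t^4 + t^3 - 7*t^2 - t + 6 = (t + 3)*(t^3 - 2*t^2 - t + 2) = (t + 1)*(t + 3)*(t^2 - 3*t + 2) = (t - 1)*(t + 1)*(t + 3)*(t - 2)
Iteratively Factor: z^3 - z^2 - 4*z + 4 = (z - 1)*(z^2 - 4) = (z - 2)*(z - 1)*(z + 2)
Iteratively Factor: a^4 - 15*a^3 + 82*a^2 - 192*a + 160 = (a - 4)*(a^3 - 11*a^2 + 38*a - 40) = (a - 4)^2*(a^2 - 7*a + 10) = (a - 4)^2*(a - 2)*(a - 5)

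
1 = 1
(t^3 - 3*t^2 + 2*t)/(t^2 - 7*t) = (t^2 - 3*t + 2)/(t - 7)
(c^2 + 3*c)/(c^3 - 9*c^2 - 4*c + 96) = c/(c^2 - 12*c + 32)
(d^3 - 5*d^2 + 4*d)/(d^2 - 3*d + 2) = d*(d - 4)/(d - 2)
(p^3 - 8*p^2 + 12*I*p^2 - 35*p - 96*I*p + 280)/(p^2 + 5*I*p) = p - 8 + 7*I - 56*I/p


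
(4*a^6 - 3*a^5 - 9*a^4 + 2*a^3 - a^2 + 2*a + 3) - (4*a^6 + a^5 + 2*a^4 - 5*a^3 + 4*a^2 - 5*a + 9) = -4*a^5 - 11*a^4 + 7*a^3 - 5*a^2 + 7*a - 6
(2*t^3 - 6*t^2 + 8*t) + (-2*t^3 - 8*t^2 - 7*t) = -14*t^2 + t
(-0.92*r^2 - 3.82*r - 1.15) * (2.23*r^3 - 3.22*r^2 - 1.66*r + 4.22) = -2.0516*r^5 - 5.5562*r^4 + 11.2631*r^3 + 6.1618*r^2 - 14.2114*r - 4.853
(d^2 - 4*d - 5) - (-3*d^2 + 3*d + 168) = 4*d^2 - 7*d - 173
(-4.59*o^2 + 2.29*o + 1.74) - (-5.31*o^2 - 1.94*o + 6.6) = 0.72*o^2 + 4.23*o - 4.86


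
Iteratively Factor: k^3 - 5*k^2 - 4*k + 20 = (k - 5)*(k^2 - 4) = (k - 5)*(k - 2)*(k + 2)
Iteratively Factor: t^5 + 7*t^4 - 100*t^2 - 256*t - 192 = (t + 4)*(t^4 + 3*t^3 - 12*t^2 - 52*t - 48) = (t + 2)*(t + 4)*(t^3 + t^2 - 14*t - 24) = (t + 2)*(t + 3)*(t + 4)*(t^2 - 2*t - 8) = (t - 4)*(t + 2)*(t + 3)*(t + 4)*(t + 2)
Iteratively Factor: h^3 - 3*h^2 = (h)*(h^2 - 3*h) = h^2*(h - 3)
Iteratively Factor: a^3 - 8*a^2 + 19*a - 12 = (a - 4)*(a^2 - 4*a + 3) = (a - 4)*(a - 1)*(a - 3)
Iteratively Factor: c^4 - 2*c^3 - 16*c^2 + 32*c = (c - 4)*(c^3 + 2*c^2 - 8*c) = (c - 4)*(c + 4)*(c^2 - 2*c) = (c - 4)*(c - 2)*(c + 4)*(c)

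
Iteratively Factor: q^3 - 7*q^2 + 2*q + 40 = (q - 5)*(q^2 - 2*q - 8) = (q - 5)*(q + 2)*(q - 4)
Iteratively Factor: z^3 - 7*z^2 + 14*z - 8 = (z - 2)*(z^2 - 5*z + 4) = (z - 4)*(z - 2)*(z - 1)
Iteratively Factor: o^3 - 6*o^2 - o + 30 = (o + 2)*(o^2 - 8*o + 15) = (o - 3)*(o + 2)*(o - 5)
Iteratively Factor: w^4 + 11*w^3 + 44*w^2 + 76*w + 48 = (w + 2)*(w^3 + 9*w^2 + 26*w + 24) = (w + 2)*(w + 3)*(w^2 + 6*w + 8) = (w + 2)*(w + 3)*(w + 4)*(w + 2)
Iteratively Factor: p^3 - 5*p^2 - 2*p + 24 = (p - 3)*(p^2 - 2*p - 8) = (p - 3)*(p + 2)*(p - 4)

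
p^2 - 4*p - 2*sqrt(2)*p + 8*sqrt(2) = (p - 4)*(p - 2*sqrt(2))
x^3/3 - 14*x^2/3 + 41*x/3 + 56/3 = (x/3 + 1/3)*(x - 8)*(x - 7)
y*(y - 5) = y^2 - 5*y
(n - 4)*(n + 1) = n^2 - 3*n - 4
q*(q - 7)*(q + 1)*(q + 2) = q^4 - 4*q^3 - 19*q^2 - 14*q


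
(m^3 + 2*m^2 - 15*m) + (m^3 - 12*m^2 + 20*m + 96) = 2*m^3 - 10*m^2 + 5*m + 96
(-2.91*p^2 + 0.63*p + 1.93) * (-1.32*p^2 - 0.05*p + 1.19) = 3.8412*p^4 - 0.6861*p^3 - 6.042*p^2 + 0.6532*p + 2.2967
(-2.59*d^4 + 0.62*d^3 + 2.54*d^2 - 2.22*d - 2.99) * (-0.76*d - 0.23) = 1.9684*d^5 + 0.1245*d^4 - 2.073*d^3 + 1.103*d^2 + 2.783*d + 0.6877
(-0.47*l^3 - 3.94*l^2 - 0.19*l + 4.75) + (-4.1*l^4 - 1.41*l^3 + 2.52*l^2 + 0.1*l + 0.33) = -4.1*l^4 - 1.88*l^3 - 1.42*l^2 - 0.09*l + 5.08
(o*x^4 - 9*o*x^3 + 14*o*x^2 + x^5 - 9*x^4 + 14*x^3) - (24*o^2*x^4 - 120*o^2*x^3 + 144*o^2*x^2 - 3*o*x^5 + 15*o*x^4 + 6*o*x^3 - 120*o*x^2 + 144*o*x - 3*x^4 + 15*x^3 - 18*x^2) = -24*o^2*x^4 + 120*o^2*x^3 - 144*o^2*x^2 + 3*o*x^5 - 14*o*x^4 - 15*o*x^3 + 134*o*x^2 - 144*o*x + x^5 - 6*x^4 - x^3 + 18*x^2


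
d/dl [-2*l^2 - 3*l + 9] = -4*l - 3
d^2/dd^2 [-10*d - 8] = 0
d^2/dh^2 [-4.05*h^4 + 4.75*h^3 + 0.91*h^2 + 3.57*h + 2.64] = -48.6*h^2 + 28.5*h + 1.82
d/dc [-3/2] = 0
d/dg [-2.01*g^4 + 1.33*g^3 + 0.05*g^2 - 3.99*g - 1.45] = -8.04*g^3 + 3.99*g^2 + 0.1*g - 3.99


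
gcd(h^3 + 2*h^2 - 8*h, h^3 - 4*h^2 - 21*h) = h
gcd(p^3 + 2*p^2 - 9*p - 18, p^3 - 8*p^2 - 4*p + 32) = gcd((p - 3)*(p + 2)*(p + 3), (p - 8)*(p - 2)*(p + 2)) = p + 2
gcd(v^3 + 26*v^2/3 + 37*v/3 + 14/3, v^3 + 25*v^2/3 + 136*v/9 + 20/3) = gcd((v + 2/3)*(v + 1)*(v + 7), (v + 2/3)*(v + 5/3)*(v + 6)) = v + 2/3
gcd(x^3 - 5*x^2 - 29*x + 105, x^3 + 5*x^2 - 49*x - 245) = x^2 - 2*x - 35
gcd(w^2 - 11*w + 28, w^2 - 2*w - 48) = 1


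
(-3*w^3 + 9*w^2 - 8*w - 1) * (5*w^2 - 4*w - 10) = -15*w^5 + 57*w^4 - 46*w^3 - 63*w^2 + 84*w + 10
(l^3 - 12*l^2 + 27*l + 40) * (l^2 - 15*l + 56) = l^5 - 27*l^4 + 263*l^3 - 1037*l^2 + 912*l + 2240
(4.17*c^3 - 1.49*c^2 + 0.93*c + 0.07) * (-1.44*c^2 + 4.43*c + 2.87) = -6.0048*c^5 + 20.6187*c^4 + 4.028*c^3 - 0.2572*c^2 + 2.9792*c + 0.2009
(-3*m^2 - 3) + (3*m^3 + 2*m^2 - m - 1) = 3*m^3 - m^2 - m - 4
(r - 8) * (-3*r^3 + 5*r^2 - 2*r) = -3*r^4 + 29*r^3 - 42*r^2 + 16*r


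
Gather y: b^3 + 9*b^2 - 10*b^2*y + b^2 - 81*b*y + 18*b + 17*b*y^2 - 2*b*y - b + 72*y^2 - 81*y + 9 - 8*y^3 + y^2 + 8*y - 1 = b^3 + 10*b^2 + 17*b - 8*y^3 + y^2*(17*b + 73) + y*(-10*b^2 - 83*b - 73) + 8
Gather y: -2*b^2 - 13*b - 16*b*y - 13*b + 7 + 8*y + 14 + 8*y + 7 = -2*b^2 - 26*b + y*(16 - 16*b) + 28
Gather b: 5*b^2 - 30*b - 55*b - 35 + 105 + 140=5*b^2 - 85*b + 210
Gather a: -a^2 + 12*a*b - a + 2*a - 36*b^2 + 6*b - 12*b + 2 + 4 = -a^2 + a*(12*b + 1) - 36*b^2 - 6*b + 6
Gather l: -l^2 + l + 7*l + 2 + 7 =-l^2 + 8*l + 9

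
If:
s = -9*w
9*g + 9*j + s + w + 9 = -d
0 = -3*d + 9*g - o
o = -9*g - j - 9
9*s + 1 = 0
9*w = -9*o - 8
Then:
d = -511/207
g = -15476/16767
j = 388/1863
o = -73/81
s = -1/9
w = 1/81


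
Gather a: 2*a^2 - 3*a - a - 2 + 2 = 2*a^2 - 4*a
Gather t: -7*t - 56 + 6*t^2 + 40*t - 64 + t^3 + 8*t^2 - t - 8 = t^3 + 14*t^2 + 32*t - 128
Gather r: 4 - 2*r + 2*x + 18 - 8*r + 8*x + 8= -10*r + 10*x + 30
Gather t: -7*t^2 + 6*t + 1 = -7*t^2 + 6*t + 1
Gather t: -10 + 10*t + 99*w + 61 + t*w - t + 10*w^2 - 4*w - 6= t*(w + 9) + 10*w^2 + 95*w + 45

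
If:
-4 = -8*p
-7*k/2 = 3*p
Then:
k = -3/7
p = 1/2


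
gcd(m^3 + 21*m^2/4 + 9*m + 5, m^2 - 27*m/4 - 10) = m + 5/4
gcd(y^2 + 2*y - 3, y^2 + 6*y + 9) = y + 3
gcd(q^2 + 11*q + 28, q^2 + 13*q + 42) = q + 7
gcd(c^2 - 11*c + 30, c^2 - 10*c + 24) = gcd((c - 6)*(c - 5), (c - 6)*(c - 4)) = c - 6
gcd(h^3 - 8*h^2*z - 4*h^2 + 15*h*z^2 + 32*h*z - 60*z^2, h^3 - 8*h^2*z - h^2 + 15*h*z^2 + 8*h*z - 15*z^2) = h^2 - 8*h*z + 15*z^2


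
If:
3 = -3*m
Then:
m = -1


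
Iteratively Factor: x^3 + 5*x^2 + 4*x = (x + 4)*(x^2 + x) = x*(x + 4)*(x + 1)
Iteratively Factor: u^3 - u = (u + 1)*(u^2 - u) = u*(u + 1)*(u - 1)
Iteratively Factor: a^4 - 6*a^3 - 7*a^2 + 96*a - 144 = (a - 3)*(a^3 - 3*a^2 - 16*a + 48) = (a - 4)*(a - 3)*(a^2 + a - 12) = (a - 4)*(a - 3)^2*(a + 4)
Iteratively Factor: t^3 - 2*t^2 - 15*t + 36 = (t - 3)*(t^2 + t - 12) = (t - 3)*(t + 4)*(t - 3)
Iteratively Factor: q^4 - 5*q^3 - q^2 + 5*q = (q - 5)*(q^3 - q) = (q - 5)*(q + 1)*(q^2 - q) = q*(q - 5)*(q + 1)*(q - 1)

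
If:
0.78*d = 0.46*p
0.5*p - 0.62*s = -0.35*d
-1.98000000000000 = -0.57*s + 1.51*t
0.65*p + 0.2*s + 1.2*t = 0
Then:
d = 0.67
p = 1.13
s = 1.29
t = -0.83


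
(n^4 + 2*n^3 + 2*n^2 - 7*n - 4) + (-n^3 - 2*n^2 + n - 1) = n^4 + n^3 - 6*n - 5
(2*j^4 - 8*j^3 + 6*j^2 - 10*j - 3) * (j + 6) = 2*j^5 + 4*j^4 - 42*j^3 + 26*j^2 - 63*j - 18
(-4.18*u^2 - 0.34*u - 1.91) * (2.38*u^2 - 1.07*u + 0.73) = -9.9484*u^4 + 3.6634*u^3 - 7.2334*u^2 + 1.7955*u - 1.3943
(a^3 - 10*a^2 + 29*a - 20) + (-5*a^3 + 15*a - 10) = -4*a^3 - 10*a^2 + 44*a - 30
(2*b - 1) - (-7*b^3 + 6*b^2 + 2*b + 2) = 7*b^3 - 6*b^2 - 3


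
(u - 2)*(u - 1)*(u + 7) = u^3 + 4*u^2 - 19*u + 14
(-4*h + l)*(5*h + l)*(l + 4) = -20*h^2*l - 80*h^2 + h*l^2 + 4*h*l + l^3 + 4*l^2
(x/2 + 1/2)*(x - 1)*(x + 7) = x^3/2 + 7*x^2/2 - x/2 - 7/2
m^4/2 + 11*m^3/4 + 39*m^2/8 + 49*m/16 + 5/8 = (m/2 + 1/4)*(m + 1/2)*(m + 2)*(m + 5/2)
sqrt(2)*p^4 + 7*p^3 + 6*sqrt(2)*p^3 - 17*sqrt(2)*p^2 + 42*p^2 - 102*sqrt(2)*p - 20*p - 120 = (p + 6)*(p - 2*sqrt(2))*(p + 5*sqrt(2))*(sqrt(2)*p + 1)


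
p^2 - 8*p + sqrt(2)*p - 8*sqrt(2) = (p - 8)*(p + sqrt(2))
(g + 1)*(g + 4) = g^2 + 5*g + 4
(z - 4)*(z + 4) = z^2 - 16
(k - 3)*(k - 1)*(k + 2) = k^3 - 2*k^2 - 5*k + 6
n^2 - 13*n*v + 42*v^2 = (n - 7*v)*(n - 6*v)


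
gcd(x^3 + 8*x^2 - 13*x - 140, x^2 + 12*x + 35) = x^2 + 12*x + 35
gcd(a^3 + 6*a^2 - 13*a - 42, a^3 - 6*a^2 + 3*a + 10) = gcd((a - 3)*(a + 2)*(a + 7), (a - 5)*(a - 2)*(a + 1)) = 1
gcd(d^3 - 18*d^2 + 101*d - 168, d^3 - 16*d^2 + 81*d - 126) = d^2 - 10*d + 21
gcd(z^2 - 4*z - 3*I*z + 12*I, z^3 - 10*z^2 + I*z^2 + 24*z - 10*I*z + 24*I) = z - 4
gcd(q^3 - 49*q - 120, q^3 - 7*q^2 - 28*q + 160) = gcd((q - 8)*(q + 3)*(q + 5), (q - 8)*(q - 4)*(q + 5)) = q^2 - 3*q - 40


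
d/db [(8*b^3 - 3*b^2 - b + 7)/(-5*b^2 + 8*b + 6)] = (-40*b^4 + 128*b^3 + 115*b^2 + 34*b - 62)/(25*b^4 - 80*b^3 + 4*b^2 + 96*b + 36)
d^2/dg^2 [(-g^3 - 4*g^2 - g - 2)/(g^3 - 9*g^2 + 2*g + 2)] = 2*(-13*g^6 + 3*g^5 + 51*g^4 + 27*g^3 - 714*g^2 + 54*g - 56)/(g^9 - 27*g^8 + 249*g^7 - 831*g^6 + 390*g^5 + 402*g^4 - 196*g^3 - 84*g^2 + 24*g + 8)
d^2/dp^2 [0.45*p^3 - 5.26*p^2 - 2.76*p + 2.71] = 2.7*p - 10.52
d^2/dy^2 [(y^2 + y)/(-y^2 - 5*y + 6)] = 4*(2*y^3 - 9*y^2 - 9*y - 33)/(y^6 + 15*y^5 + 57*y^4 - 55*y^3 - 342*y^2 + 540*y - 216)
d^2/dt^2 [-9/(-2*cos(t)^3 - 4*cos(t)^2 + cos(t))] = 9*((4*cos(t) + cos(2*t))*(cos(t) + 16*cos(2*t) + 9*cos(3*t))*cos(t)/2 + 2*(6*cos(t)^2 + 8*cos(t) - 1)^2*sin(t)^2)/((4*cos(t) + cos(2*t))^3*cos(t)^3)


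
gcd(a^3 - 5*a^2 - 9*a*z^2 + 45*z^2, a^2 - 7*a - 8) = 1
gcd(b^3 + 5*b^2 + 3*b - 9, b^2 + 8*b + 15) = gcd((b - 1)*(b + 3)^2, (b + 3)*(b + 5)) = b + 3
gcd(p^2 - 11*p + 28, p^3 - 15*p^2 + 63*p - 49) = p - 7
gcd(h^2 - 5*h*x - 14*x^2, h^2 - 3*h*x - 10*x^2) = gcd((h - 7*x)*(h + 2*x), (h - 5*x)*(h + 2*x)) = h + 2*x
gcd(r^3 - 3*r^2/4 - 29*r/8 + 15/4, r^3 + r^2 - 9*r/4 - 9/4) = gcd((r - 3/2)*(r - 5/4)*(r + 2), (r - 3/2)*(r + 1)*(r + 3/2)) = r - 3/2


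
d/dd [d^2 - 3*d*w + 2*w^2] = 2*d - 3*w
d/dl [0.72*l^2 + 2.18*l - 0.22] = 1.44*l + 2.18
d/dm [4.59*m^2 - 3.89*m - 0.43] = 9.18*m - 3.89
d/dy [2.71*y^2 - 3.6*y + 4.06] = 5.42*y - 3.6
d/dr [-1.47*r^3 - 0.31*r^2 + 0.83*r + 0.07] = -4.41*r^2 - 0.62*r + 0.83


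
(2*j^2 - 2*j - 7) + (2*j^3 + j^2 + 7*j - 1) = 2*j^3 + 3*j^2 + 5*j - 8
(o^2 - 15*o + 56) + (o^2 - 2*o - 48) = 2*o^2 - 17*o + 8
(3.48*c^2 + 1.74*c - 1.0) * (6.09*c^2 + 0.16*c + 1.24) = 21.1932*c^4 + 11.1534*c^3 - 1.4964*c^2 + 1.9976*c - 1.24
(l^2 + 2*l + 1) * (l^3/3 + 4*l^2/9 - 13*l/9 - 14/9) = l^5/3 + 10*l^4/9 - 2*l^3/9 - 4*l^2 - 41*l/9 - 14/9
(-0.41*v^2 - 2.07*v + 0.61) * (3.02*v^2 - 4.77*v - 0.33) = -1.2382*v^4 - 4.2957*v^3 + 11.8514*v^2 - 2.2266*v - 0.2013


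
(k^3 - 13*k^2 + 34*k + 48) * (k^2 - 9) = k^5 - 13*k^4 + 25*k^3 + 165*k^2 - 306*k - 432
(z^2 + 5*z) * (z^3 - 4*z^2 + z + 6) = z^5 + z^4 - 19*z^3 + 11*z^2 + 30*z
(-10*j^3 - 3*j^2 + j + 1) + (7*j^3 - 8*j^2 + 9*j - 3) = -3*j^3 - 11*j^2 + 10*j - 2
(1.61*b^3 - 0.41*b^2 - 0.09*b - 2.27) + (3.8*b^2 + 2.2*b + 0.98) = 1.61*b^3 + 3.39*b^2 + 2.11*b - 1.29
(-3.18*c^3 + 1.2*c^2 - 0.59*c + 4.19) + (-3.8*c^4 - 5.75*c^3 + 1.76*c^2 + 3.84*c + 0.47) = -3.8*c^4 - 8.93*c^3 + 2.96*c^2 + 3.25*c + 4.66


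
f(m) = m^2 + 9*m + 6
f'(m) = 2*m + 9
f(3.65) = 52.17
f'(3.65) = 16.30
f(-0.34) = 3.06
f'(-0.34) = 8.32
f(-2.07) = -8.35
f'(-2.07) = 4.86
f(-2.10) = -8.49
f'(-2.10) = 4.80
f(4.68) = 70.02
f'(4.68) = 18.36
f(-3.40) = -13.04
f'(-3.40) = 2.20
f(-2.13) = -8.63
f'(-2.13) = 4.74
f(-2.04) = -8.20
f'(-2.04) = 4.92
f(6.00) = 96.00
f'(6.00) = 21.00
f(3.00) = 42.00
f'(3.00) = 15.00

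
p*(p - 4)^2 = p^3 - 8*p^2 + 16*p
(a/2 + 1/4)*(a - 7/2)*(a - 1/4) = a^3/2 - 13*a^2/8 - a/2 + 7/32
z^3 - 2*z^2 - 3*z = z*(z - 3)*(z + 1)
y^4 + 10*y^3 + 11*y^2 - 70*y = y*(y - 2)*(y + 5)*(y + 7)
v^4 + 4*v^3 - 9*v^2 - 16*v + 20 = (v - 2)*(v - 1)*(v + 2)*(v + 5)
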